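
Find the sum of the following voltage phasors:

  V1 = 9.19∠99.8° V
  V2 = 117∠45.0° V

Step 1 — Convert each phasor to rectangular form:
  V1 = 9.19·(cos(99.8°) + j·sin(99.8°)) = -1.564 + j9.056 V
  V2 = 117·(cos(45.0°) + j·sin(45.0°)) = 82.73 + j82.73 V
Step 2 — Sum components: V_total = 81.17 + j91.79 V.
Step 3 — Convert to polar: |V_total| = 122.5 V, ∠V_total = 48.5°.

V_total = 122.5∠48.5° V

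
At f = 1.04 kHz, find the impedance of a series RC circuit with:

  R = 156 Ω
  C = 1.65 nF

Step 1 — Angular frequency: ω = 2π·f = 2π·1040 = 6535 rad/s.
Step 2 — Component impedances:
  R: Z = R = 156 Ω
  C: Z = 1/(jωC) = -j/(ω·C) = 0 - j9.275e+04 Ω
Step 3 — Series combination: Z_total = R + C = 156 - j9.275e+04 Ω = 9.275e+04∠-89.9° Ω.

Z = 156 - j9.275e+04 Ω = 9.275e+04∠-89.9° Ω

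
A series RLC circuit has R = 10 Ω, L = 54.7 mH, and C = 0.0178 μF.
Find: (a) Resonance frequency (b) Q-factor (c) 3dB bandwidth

Step 1 — Resonance: ω₀ = 1/√(LC) = 1/√(0.0547·1.78e-08) = 3.205e+04 rad/s.
Step 2 — f₀ = ω₀/(2π) = 5101 Hz.
Step 3 — Series Q: Q = ω₀L/R = 3.205e+04·0.0547/10 = 175.3.
Step 4 — Bandwidth: Δω = ω₀/Q = 182.8 rad/s; BW = Δω/(2π) = 29.1 Hz.

(a) f₀ = 5101 Hz  (b) Q = 175.3  (c) BW = 29.1 Hz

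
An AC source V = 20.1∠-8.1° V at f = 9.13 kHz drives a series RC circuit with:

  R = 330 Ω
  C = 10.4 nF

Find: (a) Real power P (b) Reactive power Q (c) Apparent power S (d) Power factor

Step 1 — Angular frequency: ω = 2π·f = 2π·9130 = 5.737e+04 rad/s.
Step 2 — Component impedances:
  R: Z = R = 330 Ω
  C: Z = 1/(jωC) = -j/(ω·C) = 0 - j1676 Ω
Step 3 — Series combination: Z_total = R + C = 330 - j1676 Ω = 1708∠-78.9° Ω.
Step 4 — Source phasor: V = 20.1∠-8.1° V = 19.9 - j2.832 V.
Step 5 — Current: I = V / Z = 0.003877 + j0.01111 A = 0.01177∠70.8° A.
Step 6 — Complex power: S = V·I* = 0.04568 - j0.232 VA.
Step 7 — Real power: P = Re(S) = 0.04568 W.
Step 8 — Reactive power: Q = Im(S) = -0.232 VAR.
Step 9 — Apparent power: |S| = 0.2365 VA.
Step 10 — Power factor: PF = P/|S| = 0.1932 (leading).

(a) P = 0.04568 W  (b) Q = -0.232 VAR  (c) S = 0.2365 VA  (d) PF = 0.1932 (leading)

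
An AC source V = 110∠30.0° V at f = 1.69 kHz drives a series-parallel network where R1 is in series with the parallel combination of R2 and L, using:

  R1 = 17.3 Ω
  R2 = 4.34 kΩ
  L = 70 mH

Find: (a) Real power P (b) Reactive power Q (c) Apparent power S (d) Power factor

Step 1 — Angular frequency: ω = 2π·f = 2π·1690 = 1.062e+04 rad/s.
Step 2 — Component impedances:
  R1: Z = R = 17.3 Ω
  R2: Z = R = 4340 Ω
  L: Z = jωL = j·1.062e+04·0.07 = 0 + j743.3 Ω
Step 3 — Parallel branch: R2 || L = 1/(1/R2 + 1/L) = 123.7 + j722.1 Ω.
Step 4 — Series with R1: Z_total = R1 + (R2 || L) = 141 + j722.1 Ω = 735.8∠79.0° Ω.
Step 5 — Source phasor: V = 110∠30.0° V = 95.26 + j55 V.
Step 6 — Current: I = V / Z = 0.09818 - j0.1128 A = 0.1495∠-49.0° A.
Step 7 — Complex power: S = V·I* = 3.151 + j16.14 VA.
Step 8 — Real power: P = Re(S) = 3.151 W.
Step 9 — Reactive power: Q = Im(S) = 16.14 VAR.
Step 10 — Apparent power: |S| = 16.45 VA.
Step 11 — Power factor: PF = P/|S| = 0.1916 (lagging).

(a) P = 3.151 W  (b) Q = 16.14 VAR  (c) S = 16.45 VA  (d) PF = 0.1916 (lagging)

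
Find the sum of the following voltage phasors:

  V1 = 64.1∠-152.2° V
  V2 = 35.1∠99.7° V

Step 1 — Convert each phasor to rectangular form:
  V1 = 64.1·(cos(-152.2°) + j·sin(-152.2°)) = -56.7 - j29.9 V
  V2 = 35.1·(cos(99.7°) + j·sin(99.7°)) = -5.914 + j34.6 V
Step 2 — Sum components: V_total = -62.62 + j4.703 V.
Step 3 — Convert to polar: |V_total| = 62.79 V, ∠V_total = 175.7°.

V_total = 62.79∠175.7° V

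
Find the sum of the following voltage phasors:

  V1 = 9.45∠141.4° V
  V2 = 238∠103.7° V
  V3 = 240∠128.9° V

Step 1 — Convert each phasor to rectangular form:
  V1 = 9.45·(cos(141.4°) + j·sin(141.4°)) = -7.385 + j5.896 V
  V2 = 238·(cos(103.7°) + j·sin(103.7°)) = -56.37 + j231.2 V
  V3 = 240·(cos(128.9°) + j·sin(128.9°)) = -150.7 + j186.8 V
Step 2 — Sum components: V_total = -214.5 + j423.9 V.
Step 3 — Convert to polar: |V_total| = 475.1 V, ∠V_total = 116.8°.

V_total = 475.1∠116.8° V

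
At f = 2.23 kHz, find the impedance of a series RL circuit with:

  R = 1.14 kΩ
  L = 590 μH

Step 1 — Angular frequency: ω = 2π·f = 2π·2230 = 1.401e+04 rad/s.
Step 2 — Component impedances:
  R: Z = R = 1140 Ω
  L: Z = jωL = j·1.401e+04·0.00059 = 0 + j8.267 Ω
Step 3 — Series combination: Z_total = R + L = 1140 + j8.267 Ω = 1140∠0.4° Ω.

Z = 1140 + j8.267 Ω = 1140∠0.4° Ω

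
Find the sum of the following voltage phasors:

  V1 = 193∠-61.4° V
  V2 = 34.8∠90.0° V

Step 1 — Convert each phasor to rectangular form:
  V1 = 193·(cos(-61.4°) + j·sin(-61.4°)) = 92.39 - j169.5 V
  V2 = 34.8·(cos(90.0°) + j·sin(90.0°)) = 0 + j34.8 V
Step 2 — Sum components: V_total = 92.39 - j134.7 V.
Step 3 — Convert to polar: |V_total| = 163.3 V, ∠V_total = -55.5°.

V_total = 163.3∠-55.5° V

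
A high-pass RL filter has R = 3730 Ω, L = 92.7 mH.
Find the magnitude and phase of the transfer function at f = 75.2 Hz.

Step 1 — Angular frequency: ω = 2π·75.2 = 472.5 rad/s.
Step 2 — Transfer function: H(jω) = jωL/(R + jωL).
Step 3 — Numerator jωL = j·43.8; denominator R + jωL = 3730 + j43.8.
Step 4 — H = 0.0001379 + j0.01174.
Step 5 — Magnitude: |H| = 0.01174 (-38.6 dB); phase: φ = 89.3°.

|H| = 0.01174 (-38.6 dB), φ = 89.3°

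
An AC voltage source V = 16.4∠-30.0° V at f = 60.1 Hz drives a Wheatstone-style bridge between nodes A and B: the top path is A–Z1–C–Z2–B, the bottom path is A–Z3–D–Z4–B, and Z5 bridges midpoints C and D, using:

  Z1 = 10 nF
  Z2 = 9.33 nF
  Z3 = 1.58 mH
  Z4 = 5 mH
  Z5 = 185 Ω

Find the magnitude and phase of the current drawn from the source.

Step 1 — Angular frequency: ω = 2π·f = 2π·60.1 = 377.6 rad/s.
Step 2 — Component impedances:
  Z1: Z = 1/(jωC) = -j/(ω·C) = 0 - j2.648e+05 Ω
  Z2: Z = 1/(jωC) = -j/(ω·C) = 0 - j2.838e+05 Ω
  Z3: Z = jωL = j·377.6·0.00158 = 0 + j0.5966 Ω
  Z4: Z = jωL = j·377.6·0.005 = 0 + j1.888 Ω
  Z5: Z = R = 185 Ω
Step 3 — Bridge requires nodal analysis (the Z5 bridge couples midpoints C and D, so the two paths cannot be reduced to a simple series/parallel combination). Setting node B to ground and injecting 1 A at node A, the 3-node admittance system at A, C, D solves to V_A = Z_AB = 3.58e-09 + j2.485 Ω = 2.485∠90.0° Ω.
Step 4 — Source phasor: V = 16.4∠-30.0° V = 14.2 - j8.2 V.
Step 5 — Ohm's law: I = V / Z_total = (14.2 - j8.2) / (3.58e-09 + j2.485) = -3.3 - j5.716 A.
Step 6 — Convert to polar: |I| = 6.6 A, ∠I = -120.0°.

I = 6.6∠-120.0° A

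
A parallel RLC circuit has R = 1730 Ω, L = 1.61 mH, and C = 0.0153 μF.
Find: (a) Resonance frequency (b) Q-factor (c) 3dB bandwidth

Step 1 — Resonance: ω₀ = 1/√(LC) = 1/√(0.00161·1.53e-08) = 2.015e+05 rad/s.
Step 2 — f₀ = ω₀/(2π) = 3.207e+04 Hz.
Step 3 — Parallel Q: Q = R/(ω₀L) = 1730/(2.015e+05·0.00161) = 5.333.
Step 4 — Bandwidth: Δω = ω₀/Q = 3.778e+04 rad/s; BW = Δω/(2π) = 6013 Hz.

(a) f₀ = 3.207e+04 Hz  (b) Q = 5.333  (c) BW = 6013 Hz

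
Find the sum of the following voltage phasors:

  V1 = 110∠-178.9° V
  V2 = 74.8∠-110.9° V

Step 1 — Convert each phasor to rectangular form:
  V1 = 110·(cos(-178.9°) + j·sin(-178.9°)) = -110 - j2.112 V
  V2 = 74.8·(cos(-110.9°) + j·sin(-110.9°)) = -26.68 - j69.88 V
Step 2 — Sum components: V_total = -136.7 - j71.99 V.
Step 3 — Convert to polar: |V_total| = 154.5 V, ∠V_total = -152.2°.

V_total = 154.5∠-152.2° V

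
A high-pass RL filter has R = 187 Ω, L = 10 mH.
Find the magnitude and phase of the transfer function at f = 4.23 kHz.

Step 1 — Angular frequency: ω = 2π·4230 = 2.658e+04 rad/s.
Step 2 — Transfer function: H(jω) = jωL/(R + jωL).
Step 3 — Numerator jωL = j·265.8; denominator R + jωL = 187 + j265.8.
Step 4 — H = 0.6689 + j0.4706.
Step 5 — Magnitude: |H| = 0.8178 (-1.7 dB); phase: φ = 35.1°.

|H| = 0.8178 (-1.7 dB), φ = 35.1°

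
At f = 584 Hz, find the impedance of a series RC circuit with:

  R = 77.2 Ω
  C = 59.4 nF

Step 1 — Angular frequency: ω = 2π·f = 2π·584 = 3669 rad/s.
Step 2 — Component impedances:
  R: Z = R = 77.2 Ω
  C: Z = 1/(jωC) = -j/(ω·C) = 0 - j4588 Ω
Step 3 — Series combination: Z_total = R + C = 77.2 - j4588 Ω = 4589∠-89.0° Ω.

Z = 77.2 - j4588 Ω = 4589∠-89.0° Ω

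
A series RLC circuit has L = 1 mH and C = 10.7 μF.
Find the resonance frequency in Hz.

Step 1 — Resonance condition Im(Z)=0 gives ω₀ = 1/√(LC).
Step 2 — ω₀ = 1/√(0.001·1.07e-05) = 9667 rad/s.
Step 3 — f₀ = ω₀/(2π) = 1539 Hz.

f₀ = 1539 Hz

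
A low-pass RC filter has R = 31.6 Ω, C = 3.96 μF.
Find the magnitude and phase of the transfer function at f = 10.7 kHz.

Step 1 — Angular frequency: ω = 2π·1.07e+04 = 6.723e+04 rad/s.
Step 2 — Transfer function: H(jω) = 1/(1 + jωRC).
Step 3 — Denominator: 1 + jωRC = 1 + j·6.723e+04·31.6·3.96e-06 = 1 + j8.413.
Step 4 — H = 0.01393 - j0.1172.
Step 5 — Magnitude: |H| = 0.118 (-18.6 dB); phase: φ = -83.2°.

|H| = 0.118 (-18.6 dB), φ = -83.2°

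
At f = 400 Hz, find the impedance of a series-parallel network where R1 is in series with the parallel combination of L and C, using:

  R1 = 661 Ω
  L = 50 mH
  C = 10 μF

Step 1 — Angular frequency: ω = 2π·f = 2π·400 = 2513 rad/s.
Step 2 — Component impedances:
  R1: Z = R = 661 Ω
  L: Z = jωL = j·2513·0.05 = 0 + j125.7 Ω
  C: Z = 1/(jωC) = -j/(ω·C) = 0 - j39.79 Ω
Step 3 — Parallel branch: L || C = 1/(1/L + 1/C) = 0 - j58.22 Ω.
Step 4 — Series with R1: Z_total = R1 + (L || C) = 661 - j58.22 Ω = 663.6∠-5.0° Ω.

Z = 661 - j58.22 Ω = 663.6∠-5.0° Ω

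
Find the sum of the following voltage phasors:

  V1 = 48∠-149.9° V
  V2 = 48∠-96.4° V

Step 1 — Convert each phasor to rectangular form:
  V1 = 48·(cos(-149.9°) + j·sin(-149.9°)) = -41.53 - j24.07 V
  V2 = 48·(cos(-96.4°) + j·sin(-96.4°)) = -5.351 - j47.7 V
Step 2 — Sum components: V_total = -46.88 - j71.77 V.
Step 3 — Convert to polar: |V_total| = 85.73 V, ∠V_total = -123.2°.

V_total = 85.73∠-123.2° V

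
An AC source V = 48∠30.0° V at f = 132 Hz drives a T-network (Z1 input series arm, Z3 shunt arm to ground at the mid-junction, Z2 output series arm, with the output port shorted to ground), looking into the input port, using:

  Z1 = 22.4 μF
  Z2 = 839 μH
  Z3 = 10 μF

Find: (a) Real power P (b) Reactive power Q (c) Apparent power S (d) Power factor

Step 1 — Angular frequency: ω = 2π·f = 2π·132 = 829.4 rad/s.
Step 2 — Component impedances:
  Z1: Z = 1/(jωC) = -j/(ω·C) = 0 - j53.83 Ω
  Z2: Z = jωL = j·829.4·0.000839 = 0 + j0.6959 Ω
  Z3: Z = 1/(jωC) = -j/(ω·C) = 0 - j120.6 Ω
Step 3 — With the output port shorted to ground, the output series arm Z2 runs from the junction to ground; the shunt arm Z3 also runs from the junction to ground. They appear in parallel: Z3 || Z2 = 0 + j0.6999 Ω.
Step 4 — Series with input arm Z1: Z_in = Z1 + (Z3 || Z2) = 0 - j53.13 Ω = 53.13∠-90.0° Ω.
Step 5 — Source phasor: V = 48∠30.0° V = 41.57 + j24 V.
Step 6 — Current: I = V / Z = -0.4517 + j0.7825 A = 0.9035∠120.0° A.
Step 7 — Complex power: S = V·I* = 0 - j43.37 VA.
Step 8 — Real power: P = Re(S) = 0 W.
Step 9 — Reactive power: Q = Im(S) = -43.37 VAR.
Step 10 — Apparent power: |S| = 43.37 VA.
Step 11 — Power factor: PF = P/|S| = 0 (leading).

(a) P = 0 W  (b) Q = -43.37 VAR  (c) S = 43.37 VA  (d) PF = 0 (leading)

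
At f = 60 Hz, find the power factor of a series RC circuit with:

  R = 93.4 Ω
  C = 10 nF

Step 1 — Angular frequency: ω = 2π·f = 2π·60 = 377 rad/s.
Step 2 — Component impedances:
  R: Z = R = 93.4 Ω
  C: Z = 1/(jωC) = -j/(ω·C) = 0 - j2.653e+05 Ω
Step 3 — Series combination: Z_total = R + C = 93.4 - j2.653e+05 Ω = 2.653e+05∠-90.0° Ω.
Step 4 — Power factor: PF = cos(φ) = Re(Z)/|Z| = 93.4/2.653e+05 = 0.0003521.
Step 5 — Type: Im(Z) = -2.653e+05 ⇒ leading (phase φ = -90.0°).

PF = 0.0003521 (leading, φ = -90.0°)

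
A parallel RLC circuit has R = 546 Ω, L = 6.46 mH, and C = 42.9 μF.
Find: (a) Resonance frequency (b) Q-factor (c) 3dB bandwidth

Step 1 — Resonance: ω₀ = 1/√(LC) = 1/√(0.00646·4.29e-05) = 1900 rad/s.
Step 2 — f₀ = ω₀/(2π) = 302.3 Hz.
Step 3 — Parallel Q: Q = R/(ω₀L) = 546/(1900·0.00646) = 44.49.
Step 4 — Bandwidth: Δω = ω₀/Q = 42.69 rad/s; BW = Δω/(2π) = 6.795 Hz.

(a) f₀ = 302.3 Hz  (b) Q = 44.49  (c) BW = 6.795 Hz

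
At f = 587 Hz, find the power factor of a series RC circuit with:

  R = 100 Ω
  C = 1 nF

Step 1 — Angular frequency: ω = 2π·f = 2π·587 = 3688 rad/s.
Step 2 — Component impedances:
  R: Z = R = 100 Ω
  C: Z = 1/(jωC) = -j/(ω·C) = 0 - j2.711e+05 Ω
Step 3 — Series combination: Z_total = R + C = 100 - j2.711e+05 Ω = 2.711e+05∠-90.0° Ω.
Step 4 — Power factor: PF = cos(φ) = Re(Z)/|Z| = 100/2.7113e+05 = 0.0003688.
Step 5 — Type: Im(Z) = -2.711e+05 ⇒ leading (phase φ = -90.0°).

PF = 0.0003688 (leading, φ = -90.0°)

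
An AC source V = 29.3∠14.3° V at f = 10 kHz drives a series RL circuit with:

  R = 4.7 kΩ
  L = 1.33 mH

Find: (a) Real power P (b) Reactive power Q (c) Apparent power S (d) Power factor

Step 1 — Angular frequency: ω = 2π·f = 2π·1e+04 = 6.283e+04 rad/s.
Step 2 — Component impedances:
  R: Z = R = 4700 Ω
  L: Z = jωL = j·6.283e+04·0.00133 = 0 + j83.57 Ω
Step 3 — Series combination: Z_total = R + L = 4700 + j83.57 Ω = 4701∠1.0° Ω.
Step 4 — Source phasor: V = 29.3∠14.3° V = 28.39 + j7.237 V.
Step 5 — Current: I = V / Z = 0.006066 + j0.001432 A = 0.006233∠13.3° A.
Step 6 — Complex power: S = V·I* = 0.1826 + j0.003247 VA.
Step 7 — Real power: P = Re(S) = 0.1826 W.
Step 8 — Reactive power: Q = Im(S) = 0.003247 VAR.
Step 9 — Apparent power: |S| = 0.1826 VA.
Step 10 — Power factor: PF = P/|S| = 0.9998 (lagging).

(a) P = 0.1826 W  (b) Q = 0.003247 VAR  (c) S = 0.1826 VA  (d) PF = 0.9998 (lagging)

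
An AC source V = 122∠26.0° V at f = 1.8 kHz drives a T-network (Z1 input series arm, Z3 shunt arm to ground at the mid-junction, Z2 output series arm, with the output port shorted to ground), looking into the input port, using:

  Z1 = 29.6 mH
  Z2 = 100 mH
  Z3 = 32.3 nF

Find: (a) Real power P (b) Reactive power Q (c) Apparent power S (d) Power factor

Step 1 — Angular frequency: ω = 2π·f = 2π·1800 = 1.131e+04 rad/s.
Step 2 — Component impedances:
  Z1: Z = jωL = j·1.131e+04·0.0296 = 0 + j334.8 Ω
  Z2: Z = jωL = j·1.131e+04·0.1 = 0 + j1131 Ω
  Z3: Z = 1/(jωC) = -j/(ω·C) = 0 - j2737 Ω
Step 3 — With the output port shorted to ground, the output series arm Z2 runs from the junction to ground; the shunt arm Z3 also runs from the junction to ground. They appear in parallel: Z3 || Z2 = 0 + j1927 Ω.
Step 4 — Series with input arm Z1: Z_in = Z1 + (Z3 || Z2) = 0 + j2262 Ω = 2262∠90.0° Ω.
Step 5 — Source phasor: V = 122∠26.0° V = 109.7 + j53.48 V.
Step 6 — Current: I = V / Z = 0.02364 - j0.04848 A = 0.05394∠-64.0° A.
Step 7 — Complex power: S = V·I* = 0 + j6.58 VA.
Step 8 — Real power: P = Re(S) = 0 W.
Step 9 — Reactive power: Q = Im(S) = 6.58 VAR.
Step 10 — Apparent power: |S| = 6.58 VA.
Step 11 — Power factor: PF = P/|S| = 0 (lagging).

(a) P = 0 W  (b) Q = 6.58 VAR  (c) S = 6.58 VA  (d) PF = 0 (lagging)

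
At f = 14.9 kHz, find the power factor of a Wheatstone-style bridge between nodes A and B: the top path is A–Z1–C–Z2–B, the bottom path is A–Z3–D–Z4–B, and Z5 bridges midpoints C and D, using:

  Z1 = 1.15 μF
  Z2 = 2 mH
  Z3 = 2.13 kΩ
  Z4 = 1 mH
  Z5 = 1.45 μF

Step 1 — Angular frequency: ω = 2π·f = 2π·1.49e+04 = 9.362e+04 rad/s.
Step 2 — Component impedances:
  Z1: Z = 1/(jωC) = -j/(ω·C) = 0 - j9.288 Ω
  Z2: Z = jωL = j·9.362e+04·0.002 = 0 + j187.2 Ω
  Z3: Z = R = 2130 Ω
  Z4: Z = jωL = j·9.362e+04·0.001 = 0 + j93.62 Ω
  Z5: Z = 1/(jωC) = -j/(ω·C) = 0 - j7.367 Ω
Step 3 — Bridge requires nodal analysis (the Z5 bridge couples midpoints C and D, so the two paths cannot be reduced to a simple series/parallel combination). Setting node B to ground and injecting 1 A at node A, the 3-node admittance system at A, C, D solves to V_A = Z_AB = 0.09642 + j49.76 Ω = 49.76∠89.9° Ω.
Step 4 — Power factor: PF = cos(φ) = Re(Z)/|Z| = 0.09642/49.76 = 0.001938.
Step 5 — Type: Im(Z) = 49.76 ⇒ lagging (phase φ = 89.9°).

PF = 0.001938 (lagging, φ = 89.9°)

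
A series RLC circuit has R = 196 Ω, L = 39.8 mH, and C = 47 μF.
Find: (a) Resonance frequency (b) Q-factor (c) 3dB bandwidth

Step 1 — Resonance: ω₀ = 1/√(LC) = 1/√(0.0398·4.7e-05) = 731.2 rad/s.
Step 2 — f₀ = ω₀/(2π) = 116.4 Hz.
Step 3 — Series Q: Q = ω₀L/R = 731.2·0.0398/196 = 0.1485.
Step 4 — Bandwidth: Δω = ω₀/Q = 4925 rad/s; BW = Δω/(2π) = 783.8 Hz.

(a) f₀ = 116.4 Hz  (b) Q = 0.1485  (c) BW = 783.8 Hz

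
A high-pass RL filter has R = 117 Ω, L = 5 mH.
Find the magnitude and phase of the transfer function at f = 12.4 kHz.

Step 1 — Angular frequency: ω = 2π·1.24e+04 = 7.791e+04 rad/s.
Step 2 — Transfer function: H(jω) = jωL/(R + jωL).
Step 3 — Numerator jωL = j·389.6; denominator R + jωL = 117 + j389.6.
Step 4 — H = 0.9173 + j0.2755.
Step 5 — Magnitude: |H| = 0.9577 (-0.4 dB); phase: φ = 16.7°.

|H| = 0.9577 (-0.4 dB), φ = 16.7°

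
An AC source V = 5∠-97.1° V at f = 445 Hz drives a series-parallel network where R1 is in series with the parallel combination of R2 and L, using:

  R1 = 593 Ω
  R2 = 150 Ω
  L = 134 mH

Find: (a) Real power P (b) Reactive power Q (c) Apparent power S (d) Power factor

Step 1 — Angular frequency: ω = 2π·f = 2π·445 = 2796 rad/s.
Step 2 — Component impedances:
  R1: Z = R = 593 Ω
  R2: Z = R = 150 Ω
  L: Z = jωL = j·2796·0.134 = 0 + j374.7 Ω
Step 3 — Parallel branch: R2 || L = 1/(1/R2 + 1/L) = 129.3 + j51.76 Ω.
Step 4 — Series with R1: Z_total = R1 + (R2 || L) = 722.3 + j51.76 Ω = 724.1∠4.1° Ω.
Step 5 — Source phasor: V = 5∠-97.1° V = -0.618 - j4.962 V.
Step 6 — Current: I = V / Z = -0.001341 - j0.006773 A = 0.006905∠-101.2° A.
Step 7 — Complex power: S = V·I* = 0.03444 + j0.002468 VA.
Step 8 — Real power: P = Re(S) = 0.03444 W.
Step 9 — Reactive power: Q = Im(S) = 0.002468 VAR.
Step 10 — Apparent power: |S| = 0.03452 VA.
Step 11 — Power factor: PF = P/|S| = 0.9974 (lagging).

(a) P = 0.03444 W  (b) Q = 0.002468 VAR  (c) S = 0.03452 VA  (d) PF = 0.9974 (lagging)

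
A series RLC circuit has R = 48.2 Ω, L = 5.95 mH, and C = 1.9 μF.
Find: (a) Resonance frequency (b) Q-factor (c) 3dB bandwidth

Step 1 — Resonance condition Im(Z)=0 gives ω₀ = 1/√(LC).
Step 2 — ω₀ = 1/√(0.00595·1.9e-06) = 9405 rad/s.
Step 3 — f₀ = ω₀/(2π) = 1497 Hz.
Step 4 — Series Q: Q = ω₀L/R = 9405·0.00595/48.2 = 1.161.
Step 5 — 3dB bandwidth: Δω = ω₀/Q = 8101 rad/s; BW = Δω/(2π) = 1289 Hz.

(a) f₀ = 1497 Hz  (b) Q = 1.161  (c) BW = 1289 Hz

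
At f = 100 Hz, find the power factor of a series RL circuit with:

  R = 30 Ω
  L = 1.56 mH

Step 1 — Angular frequency: ω = 2π·f = 2π·100 = 628.3 rad/s.
Step 2 — Component impedances:
  R: Z = R = 30 Ω
  L: Z = jωL = j·628.3·0.00156 = 0 + j0.9802 Ω
Step 3 — Series combination: Z_total = R + L = 30 + j0.9802 Ω = 30.02∠1.9° Ω.
Step 4 — Power factor: PF = cos(φ) = Re(Z)/|Z| = 30/30.016 = 0.9995.
Step 5 — Type: Im(Z) = 0.9802 ⇒ lagging (phase φ = 1.9°).

PF = 0.9995 (lagging, φ = 1.9°)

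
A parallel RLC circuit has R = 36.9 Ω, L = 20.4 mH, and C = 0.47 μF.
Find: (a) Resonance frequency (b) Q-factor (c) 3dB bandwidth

Step 1 — Resonance: ω₀ = 1/√(LC) = 1/√(0.0204·4.7e-07) = 1.021e+04 rad/s.
Step 2 — f₀ = ω₀/(2π) = 1625 Hz.
Step 3 — Parallel Q: Q = R/(ω₀L) = 36.9/(1.021e+04·0.0204) = 0.1771.
Step 4 — Bandwidth: Δω = ω₀/Q = 5.766e+04 rad/s; BW = Δω/(2π) = 9177 Hz.

(a) f₀ = 1625 Hz  (b) Q = 0.1771  (c) BW = 9177 Hz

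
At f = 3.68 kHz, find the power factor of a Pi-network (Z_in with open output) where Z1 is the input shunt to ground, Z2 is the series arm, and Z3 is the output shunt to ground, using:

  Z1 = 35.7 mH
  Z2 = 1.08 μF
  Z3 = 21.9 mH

Step 1 — Angular frequency: ω = 2π·f = 2π·3680 = 2.312e+04 rad/s.
Step 2 — Component impedances:
  Z1: Z = jωL = j·2.312e+04·0.0357 = 0 + j825.5 Ω
  Z2: Z = 1/(jωC) = -j/(ω·C) = 0 - j40.05 Ω
  Z3: Z = jωL = j·2.312e+04·0.0219 = 0 + j506.4 Ω
Step 3 — With open output, the series arm Z2 and the output shunt Z3 appear in series to ground: Z2 + Z3 = 0 + j466.3 Ω.
Step 4 — Parallel with input shunt Z1: Z_in = Z1 || (Z2 + Z3) = 0 + j298 Ω = 298∠90.0° Ω.
Step 5 — Power factor: PF = cos(φ) = Re(Z)/|Z| = -0/298 = -0.
Step 6 — Type: Im(Z) = 298 ⇒ lagging (phase φ = 90.0°).

PF = -0 (lagging, φ = 90.0°)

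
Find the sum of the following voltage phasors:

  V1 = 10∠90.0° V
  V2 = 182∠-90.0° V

Step 1 — Convert each phasor to rectangular form:
  V1 = 10·(cos(90.0°) + j·sin(90.0°)) = 0 + j10 V
  V2 = 182·(cos(-90.0°) + j·sin(-90.0°)) = 0 - j182 V
Step 2 — Sum components: V_total = 0 - j172 V.
Step 3 — Convert to polar: |V_total| = 172 V, ∠V_total = -90.0°.

V_total = 172∠-90.0° V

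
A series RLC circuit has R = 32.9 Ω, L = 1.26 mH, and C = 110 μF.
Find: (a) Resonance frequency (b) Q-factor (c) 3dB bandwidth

Step 1 — Resonance condition Im(Z)=0 gives ω₀ = 1/√(LC).
Step 2 — ω₀ = 1/√(0.00126·0.00011) = 2686 rad/s.
Step 3 — f₀ = ω₀/(2π) = 427.5 Hz.
Step 4 — Series Q: Q = ω₀L/R = 2686·0.00126/32.9 = 0.1029.
Step 5 — 3dB bandwidth: Δω = ω₀/Q = 2.611e+04 rad/s; BW = Δω/(2π) = 4156 Hz.

(a) f₀ = 427.5 Hz  (b) Q = 0.1029  (c) BW = 4156 Hz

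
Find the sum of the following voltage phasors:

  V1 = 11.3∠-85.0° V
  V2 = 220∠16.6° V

Step 1 — Convert each phasor to rectangular form:
  V1 = 11.3·(cos(-85.0°) + j·sin(-85.0°)) = 0.9849 - j11.26 V
  V2 = 220·(cos(16.6°) + j·sin(16.6°)) = 210.8 + j62.85 V
Step 2 — Sum components: V_total = 211.8 + j51.59 V.
Step 3 — Convert to polar: |V_total| = 218 V, ∠V_total = 13.7°.

V_total = 218∠13.7° V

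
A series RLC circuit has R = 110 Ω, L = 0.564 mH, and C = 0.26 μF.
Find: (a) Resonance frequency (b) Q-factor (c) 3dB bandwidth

Step 1 — Resonance: ω₀ = 1/√(LC) = 1/√(0.000564·2.6e-07) = 8.258e+04 rad/s.
Step 2 — f₀ = ω₀/(2π) = 1.314e+04 Hz.
Step 3 — Series Q: Q = ω₀L/R = 8.258e+04·0.000564/110 = 0.4234.
Step 4 — Bandwidth: Δω = ω₀/Q = 1.95e+05 rad/s; BW = Δω/(2π) = 3.104e+04 Hz.

(a) f₀ = 1.314e+04 Hz  (b) Q = 0.4234  (c) BW = 3.104e+04 Hz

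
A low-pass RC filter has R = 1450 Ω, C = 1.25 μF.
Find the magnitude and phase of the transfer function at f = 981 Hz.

Step 1 — Angular frequency: ω = 2π·981 = 6164 rad/s.
Step 2 — Transfer function: H(jω) = 1/(1 + jωRC).
Step 3 — Denominator: 1 + jωRC = 1 + j·6164·1450·1.25e-06 = 1 + j11.17.
Step 4 — H = 0.007948 - j0.0888.
Step 5 — Magnitude: |H| = 0.08915 (-21.0 dB); phase: φ = -84.9°.

|H| = 0.08915 (-21.0 dB), φ = -84.9°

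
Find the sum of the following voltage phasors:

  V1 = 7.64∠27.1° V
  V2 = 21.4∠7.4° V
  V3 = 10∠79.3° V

Step 1 — Convert each phasor to rectangular form:
  V1 = 7.64·(cos(27.1°) + j·sin(27.1°)) = 6.801 + j3.48 V
  V2 = 21.4·(cos(7.4°) + j·sin(7.4°)) = 21.22 + j2.756 V
  V3 = 10·(cos(79.3°) + j·sin(79.3°)) = 1.857 + j9.826 V
Step 2 — Sum components: V_total = 29.88 + j16.06 V.
Step 3 — Convert to polar: |V_total| = 33.92 V, ∠V_total = 28.3°.

V_total = 33.92∠28.3° V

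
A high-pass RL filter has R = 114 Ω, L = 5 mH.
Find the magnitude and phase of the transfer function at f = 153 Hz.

Step 1 — Angular frequency: ω = 2π·153 = 961.3 rad/s.
Step 2 — Transfer function: H(jω) = jωL/(R + jωL).
Step 3 — Numerator jωL = j·4.807; denominator R + jωL = 114 + j4.807.
Step 4 — H = 0.001775 + j0.04209.
Step 5 — Magnitude: |H| = 0.04213 (-27.5 dB); phase: φ = 87.6°.

|H| = 0.04213 (-27.5 dB), φ = 87.6°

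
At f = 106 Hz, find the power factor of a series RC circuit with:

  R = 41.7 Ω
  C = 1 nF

Step 1 — Angular frequency: ω = 2π·f = 2π·106 = 666 rad/s.
Step 2 — Component impedances:
  R: Z = R = 41.7 Ω
  C: Z = 1/(jωC) = -j/(ω·C) = 0 - j1.501e+06 Ω
Step 3 — Series combination: Z_total = R + C = 41.7 - j1.501e+06 Ω = 1.501e+06∠-90.0° Ω.
Step 4 — Power factor: PF = cos(φ) = Re(Z)/|Z| = 41.7/1.5015e+06 = 2.777e-05.
Step 5 — Type: Im(Z) = -1.501e+06 ⇒ leading (phase φ = -90.0°).

PF = 2.777e-05 (leading, φ = -90.0°)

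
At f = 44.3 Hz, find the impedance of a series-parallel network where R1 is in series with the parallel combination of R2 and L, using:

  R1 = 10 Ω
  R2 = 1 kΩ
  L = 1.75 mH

Step 1 — Angular frequency: ω = 2π·f = 2π·44.3 = 278.3 rad/s.
Step 2 — Component impedances:
  R1: Z = R = 10 Ω
  R2: Z = R = 1000 Ω
  L: Z = jωL = j·278.3·0.00175 = 0 + j0.4871 Ω
Step 3 — Parallel branch: R2 || L = 1/(1/R2 + 1/L) = 0.0002373 + j0.4871 Ω.
Step 4 — Series with R1: Z_total = R1 + (R2 || L) = 10 + j0.4871 Ω = 10.01∠2.8° Ω.

Z = 10 + j0.4871 Ω = 10.01∠2.8° Ω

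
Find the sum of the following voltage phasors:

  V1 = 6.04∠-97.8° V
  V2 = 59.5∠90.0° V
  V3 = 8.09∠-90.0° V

Step 1 — Convert each phasor to rectangular form:
  V1 = 6.04·(cos(-97.8°) + j·sin(-97.8°)) = -0.8197 - j5.984 V
  V2 = 59.5·(cos(90.0°) + j·sin(90.0°)) = 0 + j59.5 V
  V3 = 8.09·(cos(-90.0°) + j·sin(-90.0°)) = 0 - j8.09 V
Step 2 — Sum components: V_total = -0.8197 + j45.43 V.
Step 3 — Convert to polar: |V_total| = 45.43 V, ∠V_total = 91.0°.

V_total = 45.43∠91.0° V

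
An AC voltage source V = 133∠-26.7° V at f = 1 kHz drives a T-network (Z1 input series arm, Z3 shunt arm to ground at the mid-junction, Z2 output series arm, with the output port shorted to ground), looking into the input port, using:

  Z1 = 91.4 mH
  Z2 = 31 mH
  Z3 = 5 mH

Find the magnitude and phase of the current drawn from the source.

Step 1 — Angular frequency: ω = 2π·f = 2π·1000 = 6283 rad/s.
Step 2 — Component impedances:
  Z1: Z = jωL = j·6283·0.0914 = 0 + j574.3 Ω
  Z2: Z = jωL = j·6283·0.031 = 0 + j194.8 Ω
  Z3: Z = jωL = j·6283·0.005 = 0 + j31.42 Ω
Step 3 — With the output port shorted to ground, the output series arm Z2 runs from the junction to ground; the shunt arm Z3 also runs from the junction to ground. They appear in parallel: Z3 || Z2 = 0 + j27.05 Ω.
Step 4 — Series with input arm Z1: Z_in = Z1 + (Z3 || Z2) = 0 + j601.3 Ω = 601.3∠90.0° Ω.
Step 5 — Source phasor: V = 133∠-26.7° V = 118.8 - j59.76 V.
Step 6 — Ohm's law: I = V / Z_total = (118.8 - j59.76) / (0 + j601.3) = -0.09938 - j0.1976 A.
Step 7 — Convert to polar: |I| = 0.2212 A, ∠I = -116.7°.

I = 0.2212∠-116.7° A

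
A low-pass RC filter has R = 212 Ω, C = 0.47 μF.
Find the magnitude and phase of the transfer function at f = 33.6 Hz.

Step 1 — Angular frequency: ω = 2π·33.6 = 211.1 rad/s.
Step 2 — Transfer function: H(jω) = 1/(1 + jωRC).
Step 3 — Denominator: 1 + jωRC = 1 + j·211.1·212·4.7e-07 = 1 + j0.02104.
Step 4 — H = 0.9996 - j0.02103.
Step 5 — Magnitude: |H| = 0.9998 (-0.0 dB); phase: φ = -1.2°.

|H| = 0.9998 (-0.0 dB), φ = -1.2°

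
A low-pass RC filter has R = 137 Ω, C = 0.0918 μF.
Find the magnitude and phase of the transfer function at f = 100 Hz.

Step 1 — Angular frequency: ω = 2π·100 = 628.3 rad/s.
Step 2 — Transfer function: H(jω) = 1/(1 + jωRC).
Step 3 — Denominator: 1 + jωRC = 1 + j·628.3·137·9.18e-08 = 1 + j0.007902.
Step 4 — H = 0.9999 - j0.007902.
Step 5 — Magnitude: |H| = 1 (-0.0 dB); phase: φ = -0.5°.

|H| = 1 (-0.0 dB), φ = -0.5°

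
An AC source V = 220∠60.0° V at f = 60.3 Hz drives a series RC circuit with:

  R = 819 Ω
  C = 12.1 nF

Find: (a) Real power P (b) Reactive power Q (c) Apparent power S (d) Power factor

Step 1 — Angular frequency: ω = 2π·f = 2π·60.3 = 378.9 rad/s.
Step 2 — Component impedances:
  R: Z = R = 819 Ω
  C: Z = 1/(jωC) = -j/(ω·C) = 0 - j2.181e+05 Ω
Step 3 — Series combination: Z_total = R + C = 819 - j2.181e+05 Ω = 2.181e+05∠-89.8° Ω.
Step 4 — Source phasor: V = 220∠60.0° V = 110 + j190.5 V.
Step 5 — Current: I = V / Z = -0.0008715 + j0.0005076 A = 0.001009∠149.8° A.
Step 6 — Complex power: S = V·I* = 0.0008331 - j0.2219 VA.
Step 7 — Real power: P = Re(S) = 0.0008331 W.
Step 8 — Reactive power: Q = Im(S) = -0.2219 VAR.
Step 9 — Apparent power: |S| = 0.2219 VA.
Step 10 — Power factor: PF = P/|S| = 0.003755 (leading).

(a) P = 0.0008331 W  (b) Q = -0.2219 VAR  (c) S = 0.2219 VA  (d) PF = 0.003755 (leading)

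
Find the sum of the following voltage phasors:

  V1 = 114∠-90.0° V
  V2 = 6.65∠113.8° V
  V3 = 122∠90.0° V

Step 1 — Convert each phasor to rectangular form:
  V1 = 114·(cos(-90.0°) + j·sin(-90.0°)) = 0 - j114 V
  V2 = 6.65·(cos(113.8°) + j·sin(113.8°)) = -2.684 + j6.084 V
  V3 = 122·(cos(90.0°) + j·sin(90.0°)) = 0 + j122 V
Step 2 — Sum components: V_total = -2.684 + j14.08 V.
Step 3 — Convert to polar: |V_total| = 14.34 V, ∠V_total = 100.8°.

V_total = 14.34∠100.8° V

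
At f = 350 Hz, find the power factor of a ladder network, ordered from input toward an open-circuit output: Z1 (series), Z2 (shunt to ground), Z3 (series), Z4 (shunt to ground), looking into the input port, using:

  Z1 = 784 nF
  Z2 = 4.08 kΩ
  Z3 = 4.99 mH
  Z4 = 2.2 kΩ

Step 1 — Angular frequency: ω = 2π·f = 2π·350 = 2199 rad/s.
Step 2 — Component impedances:
  Z1: Z = 1/(jωC) = -j/(ω·C) = 0 - j580 Ω
  Z2: Z = R = 4080 Ω
  Z3: Z = jωL = j·2199·0.00499 = 0 + j10.97 Ω
  Z4: Z = R = 2200 Ω
Step 3 — Ladder network (open output): work backward from the far end, alternating series and parallel combinations. Z_in = 1429 - j575.4 Ω = 1541∠-21.9° Ω.
Step 4 — Power factor: PF = cos(φ) = Re(Z)/|Z| = 1429.31/1540.77 = 0.9277.
Step 5 — Type: Im(Z) = -575.4 ⇒ leading (phase φ = -21.9°).

PF = 0.9277 (leading, φ = -21.9°)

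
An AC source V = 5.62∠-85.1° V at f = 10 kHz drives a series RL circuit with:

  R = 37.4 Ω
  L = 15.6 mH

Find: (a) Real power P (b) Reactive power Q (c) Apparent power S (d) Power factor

Step 1 — Angular frequency: ω = 2π·f = 2π·1e+04 = 6.283e+04 rad/s.
Step 2 — Component impedances:
  R: Z = R = 37.4 Ω
  L: Z = jωL = j·6.283e+04·0.0156 = 0 + j980.2 Ω
Step 3 — Series combination: Z_total = R + L = 37.4 + j980.2 Ω = 980.9∠87.8° Ω.
Step 4 — Source phasor: V = 5.62∠-85.1° V = 0.48 - j5.599 V.
Step 5 — Current: I = V / Z = -0.005686 - j0.0007067 A = 0.005729∠-172.9° A.
Step 6 — Complex power: S = V·I* = 0.001228 + j0.03218 VA.
Step 7 — Real power: P = Re(S) = 0.001228 W.
Step 8 — Reactive power: Q = Im(S) = 0.03218 VAR.
Step 9 — Apparent power: |S| = 0.0322 VA.
Step 10 — Power factor: PF = P/|S| = 0.03813 (lagging).

(a) P = 0.001228 W  (b) Q = 0.03218 VAR  (c) S = 0.0322 VA  (d) PF = 0.03813 (lagging)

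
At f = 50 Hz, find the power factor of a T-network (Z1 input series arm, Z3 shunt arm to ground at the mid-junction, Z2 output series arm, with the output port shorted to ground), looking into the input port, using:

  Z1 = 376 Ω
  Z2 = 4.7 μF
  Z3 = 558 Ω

Step 1 — Angular frequency: ω = 2π·f = 2π·50 = 314.2 rad/s.
Step 2 — Component impedances:
  Z1: Z = R = 376 Ω
  Z2: Z = 1/(jωC) = -j/(ω·C) = 0 - j677.3 Ω
  Z3: Z = R = 558 Ω
Step 3 — With the output port shorted to ground, the output series arm Z2 runs from the junction to ground; the shunt arm Z3 also runs from the junction to ground. They appear in parallel: Z3 || Z2 = 332.4 - j273.8 Ω.
Step 4 — Series with input arm Z1: Z_in = Z1 + (Z3 || Z2) = 708.4 - j273.8 Ω = 759.5∠-21.1° Ω.
Step 5 — Power factor: PF = cos(φ) = Re(Z)/|Z| = 708.4/759.5 = 0.9327.
Step 6 — Type: Im(Z) = -273.8 ⇒ leading (phase φ = -21.1°).

PF = 0.9327 (leading, φ = -21.1°)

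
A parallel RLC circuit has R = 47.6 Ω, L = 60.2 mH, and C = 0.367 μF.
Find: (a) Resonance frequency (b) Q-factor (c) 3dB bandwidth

Step 1 — Resonance: ω₀ = 1/√(LC) = 1/√(0.0602·3.67e-07) = 6728 rad/s.
Step 2 — f₀ = ω₀/(2π) = 1071 Hz.
Step 3 — Parallel Q: Q = R/(ω₀L) = 47.6/(6728·0.0602) = 0.1175.
Step 4 — Bandwidth: Δω = ω₀/Q = 5.724e+04 rad/s; BW = Δω/(2π) = 9111 Hz.

(a) f₀ = 1071 Hz  (b) Q = 0.1175  (c) BW = 9111 Hz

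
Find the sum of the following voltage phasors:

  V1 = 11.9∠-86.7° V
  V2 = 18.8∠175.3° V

Step 1 — Convert each phasor to rectangular form:
  V1 = 11.9·(cos(-86.7°) + j·sin(-86.7°)) = 0.685 - j11.88 V
  V2 = 18.8·(cos(175.3°) + j·sin(175.3°)) = -18.74 + j1.54 V
Step 2 — Sum components: V_total = -18.05 - j10.34 V.
Step 3 — Convert to polar: |V_total| = 20.8 V, ∠V_total = -150.2°.

V_total = 20.8∠-150.2° V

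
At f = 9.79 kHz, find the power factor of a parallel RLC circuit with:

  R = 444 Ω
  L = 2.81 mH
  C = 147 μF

Step 1 — Angular frequency: ω = 2π·f = 2π·9790 = 6.151e+04 rad/s.
Step 2 — Component impedances:
  R: Z = R = 444 Ω
  L: Z = jωL = j·6.151e+04·0.00281 = 0 + j172.8 Ω
  C: Z = 1/(jωC) = -j/(ω·C) = 0 - j0.1106 Ω
Step 3 — Parallel combination: 1/Z_total = 1/R + 1/L + 1/C; Z_total = 2.758e-05 - j0.1107 Ω = 0.1107∠-90.0° Ω.
Step 4 — Power factor: PF = cos(φ) = Re(Z)/|Z| = 2.7581e-05/0.11066 = 0.0002492.
Step 5 — Type: Im(Z) = -0.1107 ⇒ leading (phase φ = -90.0°).

PF = 0.0002492 (leading, φ = -90.0°)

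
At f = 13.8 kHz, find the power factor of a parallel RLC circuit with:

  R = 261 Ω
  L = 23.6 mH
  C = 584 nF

Step 1 — Angular frequency: ω = 2π·f = 2π·1.38e+04 = 8.671e+04 rad/s.
Step 2 — Component impedances:
  R: Z = R = 261 Ω
  L: Z = jωL = j·8.671e+04·0.0236 = 0 + j2046 Ω
  C: Z = 1/(jωC) = -j/(ω·C) = 0 - j19.75 Ω
Step 3 — Parallel combination: 1/Z_total = 1/R + 1/L + 1/C; Z_total = 1.515 - j19.82 Ω = 19.88∠-85.6° Ω.
Step 4 — Power factor: PF = cos(φ) = Re(Z)/|Z| = 1.5146/19.883 = 0.07618.
Step 5 — Type: Im(Z) = -19.82 ⇒ leading (phase φ = -85.6°).

PF = 0.07618 (leading, φ = -85.6°)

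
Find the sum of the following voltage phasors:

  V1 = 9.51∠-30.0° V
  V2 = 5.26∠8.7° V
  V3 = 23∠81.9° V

Step 1 — Convert each phasor to rectangular form:
  V1 = 9.51·(cos(-30.0°) + j·sin(-30.0°)) = 8.236 - j4.755 V
  V2 = 5.26·(cos(8.7°) + j·sin(8.7°)) = 5.199 + j0.7956 V
  V3 = 23·(cos(81.9°) + j·sin(81.9°)) = 3.241 + j22.77 V
Step 2 — Sum components: V_total = 16.68 + j18.81 V.
Step 3 — Convert to polar: |V_total| = 25.14 V, ∠V_total = 48.4°.

V_total = 25.14∠48.4° V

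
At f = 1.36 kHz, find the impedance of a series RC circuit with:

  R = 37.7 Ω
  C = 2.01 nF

Step 1 — Angular frequency: ω = 2π·f = 2π·1360 = 8545 rad/s.
Step 2 — Component impedances:
  R: Z = R = 37.7 Ω
  C: Z = 1/(jωC) = -j/(ω·C) = 0 - j5.822e+04 Ω
Step 3 — Series combination: Z_total = R + C = 37.7 - j5.822e+04 Ω = 5.822e+04∠-90.0° Ω.

Z = 37.7 - j5.822e+04 Ω = 5.822e+04∠-90.0° Ω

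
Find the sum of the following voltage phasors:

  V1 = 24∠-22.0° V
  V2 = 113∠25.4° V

Step 1 — Convert each phasor to rectangular form:
  V1 = 24·(cos(-22.0°) + j·sin(-22.0°)) = 22.25 - j8.991 V
  V2 = 113·(cos(25.4°) + j·sin(25.4°)) = 102.1 + j48.47 V
Step 2 — Sum components: V_total = 124.3 + j39.48 V.
Step 3 — Convert to polar: |V_total| = 130.4 V, ∠V_total = 17.6°.

V_total = 130.4∠17.6° V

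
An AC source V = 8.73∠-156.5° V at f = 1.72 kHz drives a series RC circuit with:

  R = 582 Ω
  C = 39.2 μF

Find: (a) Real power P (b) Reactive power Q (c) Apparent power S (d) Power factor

Step 1 — Angular frequency: ω = 2π·f = 2π·1720 = 1.081e+04 rad/s.
Step 2 — Component impedances:
  R: Z = R = 582 Ω
  C: Z = 1/(jωC) = -j/(ω·C) = 0 - j2.361 Ω
Step 3 — Series combination: Z_total = R + C = 582 - j2.361 Ω = 582∠-0.2° Ω.
Step 4 — Source phasor: V = 8.73∠-156.5° V = -8.006 - j3.481 V.
Step 5 — Current: I = V / Z = -0.01373 - j0.006037 A = 0.015∠-156.3° A.
Step 6 — Complex power: S = V·I* = 0.1309 - j0.0005311 VA.
Step 7 — Real power: P = Re(S) = 0.1309 W.
Step 8 — Reactive power: Q = Im(S) = -0.0005311 VAR.
Step 9 — Apparent power: |S| = 0.1309 VA.
Step 10 — Power factor: PF = P/|S| = 1 (leading).

(a) P = 0.1309 W  (b) Q = -0.0005311 VAR  (c) S = 0.1309 VA  (d) PF = 1 (leading)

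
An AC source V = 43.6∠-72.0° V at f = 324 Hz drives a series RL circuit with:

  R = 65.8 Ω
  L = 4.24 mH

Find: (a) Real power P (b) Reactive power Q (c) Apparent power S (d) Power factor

Step 1 — Angular frequency: ω = 2π·f = 2π·324 = 2036 rad/s.
Step 2 — Component impedances:
  R: Z = R = 65.8 Ω
  L: Z = jωL = j·2036·0.00424 = 0 + j8.632 Ω
Step 3 — Series combination: Z_total = R + L = 65.8 + j8.632 Ω = 66.36∠7.5° Ω.
Step 4 — Source phasor: V = 43.6∠-72.0° V = 13.47 - j41.47 V.
Step 5 — Current: I = V / Z = 0.12 - j0.6459 A = 0.657∠-79.5° A.
Step 6 — Complex power: S = V·I* = 28.4 + j3.726 VA.
Step 7 — Real power: P = Re(S) = 28.4 W.
Step 8 — Reactive power: Q = Im(S) = 3.726 VAR.
Step 9 — Apparent power: |S| = 28.64 VA.
Step 10 — Power factor: PF = P/|S| = 0.9915 (lagging).

(a) P = 28.4 W  (b) Q = 3.726 VAR  (c) S = 28.64 VA  (d) PF = 0.9915 (lagging)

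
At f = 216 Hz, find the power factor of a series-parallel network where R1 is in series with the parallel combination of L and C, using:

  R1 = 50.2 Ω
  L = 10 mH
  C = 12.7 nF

Step 1 — Angular frequency: ω = 2π·f = 2π·216 = 1357 rad/s.
Step 2 — Component impedances:
  R1: Z = R = 50.2 Ω
  L: Z = jωL = j·1357·0.01 = 0 + j13.57 Ω
  C: Z = 1/(jωC) = -j/(ω·C) = 0 - j5.802e+04 Ω
Step 3 — Parallel branch: L || C = 1/(1/L + 1/C) = 0 + j13.57 Ω.
Step 4 — Series with R1: Z_total = R1 + (L || C) = 50.2 + j13.57 Ω = 52∠15.1° Ω.
Step 5 — Power factor: PF = cos(φ) = Re(Z)/|Z| = 50.2/52.003 = 0.9653.
Step 6 — Type: Im(Z) = 13.57 ⇒ lagging (phase φ = 15.1°).

PF = 0.9653 (lagging, φ = 15.1°)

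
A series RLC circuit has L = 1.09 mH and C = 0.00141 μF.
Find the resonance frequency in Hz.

Step 1 — Resonance condition Im(Z)=0 gives ω₀ = 1/√(LC).
Step 2 — ω₀ = 1/√(0.00109·1.41e-09) = 8.066e+05 rad/s.
Step 3 — f₀ = ω₀/(2π) = 1.284e+05 Hz.

f₀ = 1.284e+05 Hz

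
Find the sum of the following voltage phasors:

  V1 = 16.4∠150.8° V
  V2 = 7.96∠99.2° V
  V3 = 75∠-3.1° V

Step 1 — Convert each phasor to rectangular form:
  V1 = 16.4·(cos(150.8°) + j·sin(150.8°)) = -14.32 + j8.001 V
  V2 = 7.96·(cos(99.2°) + j·sin(99.2°)) = -1.273 + j7.858 V
  V3 = 75·(cos(-3.1°) + j·sin(-3.1°)) = 74.89 - j4.056 V
Step 2 — Sum components: V_total = 59.3 + j11.8 V.
Step 3 — Convert to polar: |V_total| = 60.46 V, ∠V_total = 11.3°.

V_total = 60.46∠11.3° V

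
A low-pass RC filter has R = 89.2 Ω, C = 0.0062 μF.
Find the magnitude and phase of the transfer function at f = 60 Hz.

Step 1 — Angular frequency: ω = 2π·60 = 377 rad/s.
Step 2 — Transfer function: H(jω) = 1/(1 + jωRC).
Step 3 — Denominator: 1 + jωRC = 1 + j·377·89.2·6.2e-09 = 1 + j0.0002085.
Step 4 — H = 1 - j0.0002085.
Step 5 — Magnitude: |H| = 1 (-0.0 dB); phase: φ = -0.0°.

|H| = 1 (-0.0 dB), φ = -0.0°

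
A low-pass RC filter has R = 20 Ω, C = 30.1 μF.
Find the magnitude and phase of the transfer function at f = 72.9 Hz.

Step 1 — Angular frequency: ω = 2π·72.9 = 458 rad/s.
Step 2 — Transfer function: H(jω) = 1/(1 + jωRC).
Step 3 — Denominator: 1 + jωRC = 1 + j·458·20·3.01e-05 = 1 + j0.2757.
Step 4 — H = 0.9293 - j0.2563.
Step 5 — Magnitude: |H| = 0.964 (-0.3 dB); phase: φ = -15.4°.

|H| = 0.964 (-0.3 dB), φ = -15.4°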